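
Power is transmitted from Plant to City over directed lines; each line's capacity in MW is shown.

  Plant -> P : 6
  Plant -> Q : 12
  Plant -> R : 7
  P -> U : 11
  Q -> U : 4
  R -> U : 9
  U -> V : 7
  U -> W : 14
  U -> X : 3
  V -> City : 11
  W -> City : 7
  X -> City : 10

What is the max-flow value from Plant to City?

Augment Plant→P→U→V→City: bottleneck 6, flow now 6.
Augment Plant→Q→U→V→City: bottleneck 1, flow now 7.
Augment Plant→Q→U→W→City: bottleneck 3, flow now 10.
Augment Plant→R→U→W→City: bottleneck 4, flow now 14.
Augment Plant→R→U→X→City: bottleneck 3, flow now 17.
No augmenting path remains; maximum flow = 17.
In the residual graph, reachable from Plant: {Plant, Q}.
Min-cut edges: Plant→P (6), Plant→R (7), Q→U (4); capacity 6 + 7 + 4 = 17.
This cut is saturated, so no flow can exceed 17.

17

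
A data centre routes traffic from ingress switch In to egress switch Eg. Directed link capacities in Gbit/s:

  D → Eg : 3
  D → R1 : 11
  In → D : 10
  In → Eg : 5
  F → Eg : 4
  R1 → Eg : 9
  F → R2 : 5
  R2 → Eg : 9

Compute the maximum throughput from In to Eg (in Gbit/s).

Augment In→Eg: bottleneck 5, flow now 5.
Augment In→D→Eg: bottleneck 3, flow now 8.
Augment In→D→R1→Eg: bottleneck 7, flow now 15.
No augmenting path remains; maximum flow = 15.
In the residual graph, reachable from In: {In}.
Min-cut edges: In→D (10), In→Eg (5); capacity 10 + 5 = 15.
This cut is saturated, so no flow can exceed 15.

15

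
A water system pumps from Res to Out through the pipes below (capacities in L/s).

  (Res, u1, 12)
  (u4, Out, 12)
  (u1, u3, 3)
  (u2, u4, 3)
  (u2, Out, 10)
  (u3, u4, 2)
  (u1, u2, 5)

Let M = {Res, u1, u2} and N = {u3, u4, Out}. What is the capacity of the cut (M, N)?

16

Edges leaving {Res, u1, u2}: u1→u3 (3), u2→u4 (3), u2→Out (10).
Cut capacity = 3 + 3 + 10 = 16.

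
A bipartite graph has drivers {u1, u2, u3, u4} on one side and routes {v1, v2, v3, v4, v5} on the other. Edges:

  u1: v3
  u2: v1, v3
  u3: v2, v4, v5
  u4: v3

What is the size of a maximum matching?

3

Unit-capacity flow: source→left, listed edges, right→sink; max matching = max flow.
Augmenting path u1→v3 (+1); matched 1.
Augmenting path u2→v1 (+1); matched 2.
Augmenting path u3→v2 (+1); matched 3.
No augmenting path remains; maximum matching = 3.
König certificate: {u2, u3, v3} is a vertex cover of size 3 (every listed pair touches it), so no matching can be larger.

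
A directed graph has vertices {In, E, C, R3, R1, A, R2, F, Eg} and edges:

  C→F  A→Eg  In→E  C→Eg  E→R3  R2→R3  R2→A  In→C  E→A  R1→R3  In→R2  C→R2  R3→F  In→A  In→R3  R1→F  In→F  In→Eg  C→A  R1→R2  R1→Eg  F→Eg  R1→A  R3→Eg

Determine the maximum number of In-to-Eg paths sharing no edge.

Assign every edge capacity 1; by Menger, the answer equals the max flow.
Path In→Eg (+1); total 1.
Path In→C→Eg (+1); total 2.
Path In→R3→Eg (+1); total 3.
Path In→A→Eg (+1); total 4.
Path In→F→Eg (+1); total 5.
No residual In→Eg path; max flow = 5.
Certifying cut of size 5: {A→Eg, F→Eg, In→C, In→Eg, R3→Eg}.

5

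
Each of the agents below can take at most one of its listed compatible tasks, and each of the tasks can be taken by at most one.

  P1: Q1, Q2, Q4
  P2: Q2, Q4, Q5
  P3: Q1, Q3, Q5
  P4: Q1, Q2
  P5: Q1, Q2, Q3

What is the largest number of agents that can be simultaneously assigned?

5

Unit-capacity flow: source→left, listed edges, right→sink; max matching = max flow.
Augmenting path P1→Q1 (+1); matched 1.
Augmenting path P2→Q2 (+1); matched 2.
Augmenting path P3→Q3 (+1); matched 3.
Augmenting path P4→Q1→P1→Q4 (+1); matched 4.
Augmenting path P5→Q2→P2→Q5 (+1); matched 5.
No augmenting path remains; maximum matching = 5.
König certificate: {P1, P2, P3, P4, P5} is a vertex cover of size 5 (every listed pair touches it), so no matching can be larger.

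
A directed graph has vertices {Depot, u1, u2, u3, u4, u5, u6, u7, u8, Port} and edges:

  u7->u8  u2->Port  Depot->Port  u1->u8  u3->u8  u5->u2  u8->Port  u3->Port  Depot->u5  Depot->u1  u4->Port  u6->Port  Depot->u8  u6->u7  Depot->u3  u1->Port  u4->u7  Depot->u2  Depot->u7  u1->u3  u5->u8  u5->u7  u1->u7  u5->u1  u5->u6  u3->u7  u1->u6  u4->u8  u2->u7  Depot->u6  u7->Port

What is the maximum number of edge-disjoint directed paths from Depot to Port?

Assign every edge capacity 1; by Menger, the answer equals the max flow.
Path Depot→Port (+1); total 1.
Path Depot→u1→Port (+1); total 2.
Path Depot→u2→Port (+1); total 3.
Path Depot→u3→Port (+1); total 4.
Path Depot→u6→Port (+1); total 5.
Path Depot→u7→Port (+1); total 6.
Path Depot→u8→Port (+1); total 7.
No residual Depot→Port path; max flow = 7.
Certifying cut of size 7: {Depot→Port, u1→Port, u2→Port, u3→Port, u6→Port, u7→Port, u8→Port}.

7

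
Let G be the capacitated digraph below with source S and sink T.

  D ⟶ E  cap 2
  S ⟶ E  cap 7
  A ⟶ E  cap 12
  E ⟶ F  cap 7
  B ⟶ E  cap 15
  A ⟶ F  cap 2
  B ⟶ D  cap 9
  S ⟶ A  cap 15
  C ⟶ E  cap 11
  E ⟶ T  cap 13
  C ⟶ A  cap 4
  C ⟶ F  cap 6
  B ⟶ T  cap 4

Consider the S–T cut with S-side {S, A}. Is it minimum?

Given cut capacity: 7 + 12 + 2 = 21.
Augment S→E→T: bottleneck 7, flow now 7.
Augment S→A→E→T: bottleneck 6, flow now 13.
No augmenting path remains; maximum flow = 13.
In the residual graph, reachable from S: {S, A, E, F}.
Min-cut edges: E→T (13); capacity 13 = 13.
Cut capacity 21 exceeds the max flow 13, so it is not minimum.

No — its capacity is 21, but the minimum cut has capacity 13.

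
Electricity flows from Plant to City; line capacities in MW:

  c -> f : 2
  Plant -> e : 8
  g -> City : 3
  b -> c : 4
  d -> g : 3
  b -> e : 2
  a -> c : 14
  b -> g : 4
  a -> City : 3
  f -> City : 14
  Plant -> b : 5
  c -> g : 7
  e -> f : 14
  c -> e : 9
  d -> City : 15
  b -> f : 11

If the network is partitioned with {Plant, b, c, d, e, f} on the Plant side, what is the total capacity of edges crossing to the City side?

43

Edges leaving {Plant, b, c, d, e, f}: b→g (4), c→g (7), d→g (3), d→City (15), f→City (14).
Cut capacity = 4 + 7 + 3 + 15 + 14 = 43.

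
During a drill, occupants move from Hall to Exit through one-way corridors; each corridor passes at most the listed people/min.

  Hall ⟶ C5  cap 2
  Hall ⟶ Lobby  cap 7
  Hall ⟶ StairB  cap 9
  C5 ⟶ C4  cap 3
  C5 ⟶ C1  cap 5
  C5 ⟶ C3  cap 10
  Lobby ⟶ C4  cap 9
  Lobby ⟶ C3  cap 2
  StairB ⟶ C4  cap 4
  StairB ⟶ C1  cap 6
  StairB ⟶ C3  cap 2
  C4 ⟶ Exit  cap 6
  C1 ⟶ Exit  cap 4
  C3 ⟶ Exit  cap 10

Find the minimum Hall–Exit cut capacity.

Augment Hall→C5→C4→Exit: bottleneck 2, flow now 2.
Augment Hall→Lobby→C4→Exit: bottleneck 4, flow now 6.
Augment Hall→Lobby→C3→Exit: bottleneck 2, flow now 8.
Augment Hall→StairB→C1→Exit: bottleneck 4, flow now 12.
Augment Hall→StairB→C3→Exit: bottleneck 2, flow now 14.
Augment Hall→Lobby→C4→C5→C3→Exit: bottleneck 1, flow now 15. (uses reverse residual edge)
Augment Hall→StairB→C4→C5→C3→Exit: bottleneck 1, flow now 16. (uses reverse residual edge)
No augmenting path remains; maximum flow = 16.
By max-flow min-cut, the minimum cut capacity equals the max flow.
In the residual graph, reachable from Hall: {Hall, Lobby, StairB, C4, C1}.
Min-cut edges: Hall→C5 (2), Lobby→C3 (2), StairB→C3 (2), C4→Exit (6), C1→Exit (4); capacity 2 + 2 + 2 + 6 + 4 = 16.

16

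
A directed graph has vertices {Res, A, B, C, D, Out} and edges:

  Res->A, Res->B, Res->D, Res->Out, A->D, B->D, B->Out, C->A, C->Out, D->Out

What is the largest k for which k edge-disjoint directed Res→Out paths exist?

Assign every edge capacity 1; by Menger, the answer equals the max flow.
Path Res→Out (+1); total 1.
Path Res→B→Out (+1); total 2.
Path Res→D→Out (+1); total 3.
No residual Res→Out path; max flow = 3.
Certifying cut of size 3: {D→Out, Res→B, Res→Out}.

3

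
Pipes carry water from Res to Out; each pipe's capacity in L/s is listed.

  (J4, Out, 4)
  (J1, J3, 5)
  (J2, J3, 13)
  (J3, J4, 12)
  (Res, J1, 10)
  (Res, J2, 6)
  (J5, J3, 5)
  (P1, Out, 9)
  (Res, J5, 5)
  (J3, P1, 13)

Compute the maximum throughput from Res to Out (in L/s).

Augment Res→J5→J3→P1→Out: bottleneck 5, flow now 5.
Augment Res→J2→J3→P1→Out: bottleneck 4, flow now 9.
Augment Res→J2→J3→J4→Out: bottleneck 2, flow now 11.
Augment Res→J1→J3→J4→Out: bottleneck 2, flow now 13.
No augmenting path remains; maximum flow = 13.
In the residual graph, reachable from Res: {Res, J5, J2, J1, J3, P1, J4}.
Min-cut edges: P1→Out (9), J4→Out (4); capacity 9 + 4 = 13.
This cut is saturated, so no flow can exceed 13.

13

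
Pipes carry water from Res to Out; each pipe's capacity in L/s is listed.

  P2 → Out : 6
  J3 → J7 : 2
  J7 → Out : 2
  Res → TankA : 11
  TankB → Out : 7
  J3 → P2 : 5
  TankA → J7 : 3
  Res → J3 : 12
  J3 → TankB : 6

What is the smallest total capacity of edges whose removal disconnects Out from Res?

Augment Res→TankA→J7→Out: bottleneck 2, flow now 2.
Augment Res→J3→TankB→Out: bottleneck 6, flow now 8.
Augment Res→J3→P2→Out: bottleneck 5, flow now 13.
No augmenting path remains; maximum flow = 13.
By max-flow min-cut, the minimum cut capacity equals the max flow.
In the residual graph, reachable from Res: {Res, TankA, J3, J7}.
Min-cut edges: J3→TankB (6), J3→P2 (5), J7→Out (2); capacity 6 + 5 + 2 = 13.

13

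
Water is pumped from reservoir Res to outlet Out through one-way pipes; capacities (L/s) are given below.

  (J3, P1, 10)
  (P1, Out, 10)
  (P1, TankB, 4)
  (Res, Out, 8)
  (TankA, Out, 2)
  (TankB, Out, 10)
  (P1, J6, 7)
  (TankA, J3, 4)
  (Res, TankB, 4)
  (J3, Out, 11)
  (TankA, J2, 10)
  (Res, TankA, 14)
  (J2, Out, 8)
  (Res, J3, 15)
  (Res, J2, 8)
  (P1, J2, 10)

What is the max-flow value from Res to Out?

41

Augment Res→Out: bottleneck 8, flow now 8.
Augment Res→TankA→Out: bottleneck 2, flow now 10.
Augment Res→J3→Out: bottleneck 11, flow now 21.
Augment Res→TankB→Out: bottleneck 4, flow now 25.
Augment Res→J2→Out: bottleneck 8, flow now 33.
Augment Res→J3→P1→Out: bottleneck 4, flow now 37.
Augment Res→TankA→J3→P1→Out: bottleneck 4, flow now 41.
No augmenting path remains; maximum flow = 41.
In the residual graph, reachable from Res: {Res, TankA, J2}.
Min-cut edges: Res→J3 (15), Res→TankB (4), Res→Out (8), TankA→J3 (4), TankA→Out (2), J2→Out (8); capacity 15 + 4 + 8 + 4 + 2 + 8 = 41.
This cut is saturated, so no flow can exceed 41.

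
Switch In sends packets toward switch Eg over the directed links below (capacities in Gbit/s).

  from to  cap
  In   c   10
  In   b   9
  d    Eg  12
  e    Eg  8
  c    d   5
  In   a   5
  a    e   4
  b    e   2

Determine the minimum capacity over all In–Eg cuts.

11

Augment In→a→e→Eg: bottleneck 4, flow now 4.
Augment In→b→e→Eg: bottleneck 2, flow now 6.
Augment In→c→d→Eg: bottleneck 5, flow now 11.
No augmenting path remains; maximum flow = 11.
By max-flow min-cut, the minimum cut capacity equals the max flow.
In the residual graph, reachable from In: {In, a, b, c}.
Min-cut edges: a→e (4), b→e (2), c→d (5); capacity 4 + 2 + 5 = 11.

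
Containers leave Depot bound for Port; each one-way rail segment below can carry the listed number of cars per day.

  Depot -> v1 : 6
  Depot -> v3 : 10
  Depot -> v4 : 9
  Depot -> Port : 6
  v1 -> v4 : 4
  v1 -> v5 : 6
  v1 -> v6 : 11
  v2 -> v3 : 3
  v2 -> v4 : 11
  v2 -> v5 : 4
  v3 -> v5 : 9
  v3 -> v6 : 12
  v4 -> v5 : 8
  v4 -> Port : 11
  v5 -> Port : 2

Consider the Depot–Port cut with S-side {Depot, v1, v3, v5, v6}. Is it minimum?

No — its capacity is 21, but the minimum cut has capacity 19.

Given cut capacity: 9 + 6 + 4 + 2 = 21.
Augment Depot→Port: bottleneck 6, flow now 6.
Augment Depot→v4→Port: bottleneck 9, flow now 15.
Augment Depot→v1→v4→Port: bottleneck 2, flow now 17.
Augment Depot→v1→v5→Port: bottleneck 2, flow now 19.
No augmenting path remains; maximum flow = 19.
In the residual graph, reachable from Depot: {Depot, v1, v3, v4, v5, v6}.
Min-cut edges: Depot→Port (6), v4→Port (11), v5→Port (2); capacity 6 + 11 + 2 = 19.
Cut capacity 21 exceeds the max flow 19, so it is not minimum.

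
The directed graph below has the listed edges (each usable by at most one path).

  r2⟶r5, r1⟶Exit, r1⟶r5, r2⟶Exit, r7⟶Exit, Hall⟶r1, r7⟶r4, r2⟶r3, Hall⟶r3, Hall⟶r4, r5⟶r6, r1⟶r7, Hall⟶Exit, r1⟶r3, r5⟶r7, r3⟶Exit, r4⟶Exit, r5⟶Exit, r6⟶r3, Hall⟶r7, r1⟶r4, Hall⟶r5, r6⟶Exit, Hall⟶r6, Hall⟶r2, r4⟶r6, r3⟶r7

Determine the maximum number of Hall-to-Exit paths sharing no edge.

8

Assign every edge capacity 1; by Menger, the answer equals the max flow.
Path Hall→Exit (+1); total 1.
Path Hall→r1→Exit (+1); total 2.
Path Hall→r2→Exit (+1); total 3.
Path Hall→r3→Exit (+1); total 4.
Path Hall→r4→Exit (+1); total 5.
Path Hall→r5→Exit (+1); total 6.
Path Hall→r6→Exit (+1); total 7.
Path Hall→r7→Exit (+1); total 8.
No residual Hall→Exit path; max flow = 8.
Certifying cut of size 8: {Hall→Exit, Hall→r1, Hall→r2, Hall→r3, Hall→r4, Hall→r5, Hall→r6, Hall→r7}.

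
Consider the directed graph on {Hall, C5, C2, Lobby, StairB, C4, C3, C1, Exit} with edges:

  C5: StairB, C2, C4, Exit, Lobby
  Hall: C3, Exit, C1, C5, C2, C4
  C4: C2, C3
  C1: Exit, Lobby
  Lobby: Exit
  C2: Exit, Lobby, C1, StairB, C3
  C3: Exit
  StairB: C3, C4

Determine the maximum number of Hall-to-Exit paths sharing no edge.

6

Assign every edge capacity 1; by Menger, the answer equals the max flow.
Path Hall→Exit (+1); total 1.
Path Hall→C5→Exit (+1); total 2.
Path Hall→C2→Exit (+1); total 3.
Path Hall→C3→Exit (+1); total 4.
Path Hall→C1→Exit (+1); total 5.
Path Hall→C4→C2→Lobby→Exit (+1); total 6.
No residual Hall→Exit path; max flow = 6.
Certifying cut of size 6: {Hall→C1, Hall→C2, Hall→C3, Hall→C4, Hall→C5, Hall→Exit}.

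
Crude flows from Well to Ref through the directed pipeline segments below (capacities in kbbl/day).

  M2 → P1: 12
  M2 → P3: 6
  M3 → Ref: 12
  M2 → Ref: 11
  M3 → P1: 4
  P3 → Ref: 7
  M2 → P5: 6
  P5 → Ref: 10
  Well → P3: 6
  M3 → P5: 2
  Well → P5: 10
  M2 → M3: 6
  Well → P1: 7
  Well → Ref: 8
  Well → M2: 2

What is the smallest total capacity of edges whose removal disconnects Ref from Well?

Augment Well→Ref: bottleneck 8, flow now 8.
Augment Well→M2→Ref: bottleneck 2, flow now 10.
Augment Well→P5→Ref: bottleneck 10, flow now 20.
Augment Well→P3→Ref: bottleneck 6, flow now 26.
No augmenting path remains; maximum flow = 26.
By max-flow min-cut, the minimum cut capacity equals the max flow.
In the residual graph, reachable from Well: {Well, P1}.
Min-cut edges: Well→M2 (2), Well→P5 (10), Well→P3 (6), Well→Ref (8); capacity 2 + 10 + 6 + 8 = 26.

26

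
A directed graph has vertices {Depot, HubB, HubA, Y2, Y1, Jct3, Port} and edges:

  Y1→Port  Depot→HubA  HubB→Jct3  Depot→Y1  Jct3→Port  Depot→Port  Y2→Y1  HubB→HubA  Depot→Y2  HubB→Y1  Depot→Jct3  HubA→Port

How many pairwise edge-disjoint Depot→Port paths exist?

Assign every edge capacity 1; by Menger, the answer equals the max flow.
Path Depot→Port (+1); total 1.
Path Depot→HubA→Port (+1); total 2.
Path Depot→Y1→Port (+1); total 3.
Path Depot→Jct3→Port (+1); total 4.
No residual Depot→Port path; max flow = 4.
Certifying cut of size 4: {Depot→HubA, Depot→Jct3, Depot→Port, Y1→Port}.

4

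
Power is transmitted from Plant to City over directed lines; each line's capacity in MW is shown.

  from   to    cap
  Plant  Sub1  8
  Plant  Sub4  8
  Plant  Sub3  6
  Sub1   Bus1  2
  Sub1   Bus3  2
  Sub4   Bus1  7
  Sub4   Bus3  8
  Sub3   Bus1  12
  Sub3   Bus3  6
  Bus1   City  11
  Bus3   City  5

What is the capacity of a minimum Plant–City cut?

16

Augment Plant→Sub1→Bus1→City: bottleneck 2, flow now 2.
Augment Plant→Sub1→Bus3→City: bottleneck 2, flow now 4.
Augment Plant→Sub4→Bus1→City: bottleneck 7, flow now 11.
Augment Plant→Sub4→Bus3→City: bottleneck 1, flow now 12.
Augment Plant→Sub3→Bus1→City: bottleneck 2, flow now 14.
Augment Plant→Sub3→Bus3→City: bottleneck 2, flow now 16.
No augmenting path remains; maximum flow = 16.
By max-flow min-cut, the minimum cut capacity equals the max flow.
In the residual graph, reachable from Plant: {Plant, Sub1, Sub4, Sub3, Bus1, Bus3}.
Min-cut edges: Bus1→City (11), Bus3→City (5); capacity 11 + 5 = 16.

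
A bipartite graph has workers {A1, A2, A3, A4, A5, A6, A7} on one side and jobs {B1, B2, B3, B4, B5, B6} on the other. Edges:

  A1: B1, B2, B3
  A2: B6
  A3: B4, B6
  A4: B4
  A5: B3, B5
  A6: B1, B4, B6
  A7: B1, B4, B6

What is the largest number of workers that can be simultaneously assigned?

5

Unit-capacity flow: source→left, listed edges, right→sink; max matching = max flow.
Augmenting path A1→B1 (+1); matched 1.
Augmenting path A2→B6 (+1); matched 2.
Augmenting path A3→B4 (+1); matched 3.
Augmenting path A5→B3 (+1); matched 4.
Augmenting path A6→B1→A1→B2 (+1); matched 5.
No augmenting path remains; maximum matching = 5.
König certificate: {A1, A5, B1, B4, B6} is a vertex cover of size 5 (every listed pair touches it), so no matching can be larger.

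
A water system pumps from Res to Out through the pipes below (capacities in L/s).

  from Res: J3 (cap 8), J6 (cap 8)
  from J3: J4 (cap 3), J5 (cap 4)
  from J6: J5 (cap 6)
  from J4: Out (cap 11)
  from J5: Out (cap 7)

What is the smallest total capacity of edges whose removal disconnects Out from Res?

10

Augment Res→J3→J4→Out: bottleneck 3, flow now 3.
Augment Res→J3→J5→Out: bottleneck 4, flow now 7.
Augment Res→J6→J5→Out: bottleneck 3, flow now 10.
No augmenting path remains; maximum flow = 10.
By max-flow min-cut, the minimum cut capacity equals the max flow.
In the residual graph, reachable from Res: {Res, J3, J6, J5}.
Min-cut edges: J3→J4 (3), J5→Out (7); capacity 3 + 7 = 10.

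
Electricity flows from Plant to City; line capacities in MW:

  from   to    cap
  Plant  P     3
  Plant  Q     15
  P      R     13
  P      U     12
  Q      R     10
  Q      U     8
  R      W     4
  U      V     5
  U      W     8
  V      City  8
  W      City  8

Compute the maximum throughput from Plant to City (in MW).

13

Augment Plant→P→R→W→City: bottleneck 3, flow now 3.
Augment Plant→Q→R→W→City: bottleneck 1, flow now 4.
Augment Plant→Q→U→V→City: bottleneck 5, flow now 9.
Augment Plant→Q→U→W→City: bottleneck 3, flow now 12.
Augment Plant→Q→R→P→U→W→City: bottleneck 1, flow now 13. (uses reverse residual edge)
No augmenting path remains; maximum flow = 13.
In the residual graph, reachable from Plant: {Plant, P, Q, R, U, W}.
Min-cut edges: U→V (5), W→City (8); capacity 5 + 8 = 13.
This cut is saturated, so no flow can exceed 13.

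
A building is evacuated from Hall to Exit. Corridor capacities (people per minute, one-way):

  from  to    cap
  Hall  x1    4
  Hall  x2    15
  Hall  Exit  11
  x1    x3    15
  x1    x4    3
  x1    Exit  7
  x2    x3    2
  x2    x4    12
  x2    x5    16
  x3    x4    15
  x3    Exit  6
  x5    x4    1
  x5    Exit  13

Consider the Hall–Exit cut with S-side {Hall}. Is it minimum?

Given cut capacity: 4 + 15 + 11 = 30.
Augment Hall→Exit: bottleneck 11, flow now 11.
Augment Hall→x1→Exit: bottleneck 4, flow now 15.
Augment Hall→x2→x3→Exit: bottleneck 2, flow now 17.
Augment Hall→x2→x5→Exit: bottleneck 13, flow now 30.
No augmenting path remains; maximum flow = 30.
Cut capacity 30 equals the max flow, so it is a minimum cut.

Yes — it is a minimum cut (capacity 30).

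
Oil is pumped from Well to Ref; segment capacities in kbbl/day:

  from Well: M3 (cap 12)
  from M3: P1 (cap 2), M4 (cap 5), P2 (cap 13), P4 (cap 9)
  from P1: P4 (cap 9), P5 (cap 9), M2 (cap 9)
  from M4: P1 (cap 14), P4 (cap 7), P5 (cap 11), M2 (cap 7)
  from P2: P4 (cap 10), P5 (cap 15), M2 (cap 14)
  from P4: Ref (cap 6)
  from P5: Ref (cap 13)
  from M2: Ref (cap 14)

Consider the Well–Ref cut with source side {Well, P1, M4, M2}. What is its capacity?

62

Edges leaving {Well, P1, M4, M2}: Well→M3 (12), P1→P4 (9), P1→P5 (9), M4→P4 (7), M4→P5 (11), M2→Ref (14).
Cut capacity = 12 + 9 + 9 + 7 + 11 + 14 = 62.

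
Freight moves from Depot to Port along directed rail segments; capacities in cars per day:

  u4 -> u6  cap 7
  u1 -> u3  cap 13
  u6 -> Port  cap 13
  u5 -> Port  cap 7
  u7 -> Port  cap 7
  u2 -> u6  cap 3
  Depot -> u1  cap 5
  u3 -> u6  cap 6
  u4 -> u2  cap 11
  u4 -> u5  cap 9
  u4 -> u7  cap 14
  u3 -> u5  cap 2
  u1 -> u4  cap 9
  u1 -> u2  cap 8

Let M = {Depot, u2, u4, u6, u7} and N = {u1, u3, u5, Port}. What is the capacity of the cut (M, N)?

Edges leaving {Depot, u2, u4, u6, u7}: Depot→u1 (5), u4→u5 (9), u6→Port (13), u7→Port (7).
Cut capacity = 5 + 9 + 13 + 7 = 34.

34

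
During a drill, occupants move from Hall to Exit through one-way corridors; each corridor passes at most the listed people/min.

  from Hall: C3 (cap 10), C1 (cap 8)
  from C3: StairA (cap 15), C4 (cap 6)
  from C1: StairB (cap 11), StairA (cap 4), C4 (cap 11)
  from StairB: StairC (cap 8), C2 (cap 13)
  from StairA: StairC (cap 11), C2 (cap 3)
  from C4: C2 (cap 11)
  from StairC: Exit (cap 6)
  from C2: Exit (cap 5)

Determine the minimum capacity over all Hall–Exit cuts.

11

Augment Hall→C3→StairA→StairC→Exit: bottleneck 6, flow now 6.
Augment Hall→C3→StairA→C2→Exit: bottleneck 3, flow now 9.
Augment Hall→C3→C4→C2→Exit: bottleneck 1, flow now 10.
Augment Hall→C1→StairB→C2→Exit: bottleneck 1, flow now 11.
No augmenting path remains; maximum flow = 11.
By max-flow min-cut, the minimum cut capacity equals the max flow.
In the residual graph, reachable from Hall: {Hall, C3, C1, StairB, StairA, C4, StairC, C2}.
Min-cut edges: StairC→Exit (6), C2→Exit (5); capacity 6 + 5 = 11.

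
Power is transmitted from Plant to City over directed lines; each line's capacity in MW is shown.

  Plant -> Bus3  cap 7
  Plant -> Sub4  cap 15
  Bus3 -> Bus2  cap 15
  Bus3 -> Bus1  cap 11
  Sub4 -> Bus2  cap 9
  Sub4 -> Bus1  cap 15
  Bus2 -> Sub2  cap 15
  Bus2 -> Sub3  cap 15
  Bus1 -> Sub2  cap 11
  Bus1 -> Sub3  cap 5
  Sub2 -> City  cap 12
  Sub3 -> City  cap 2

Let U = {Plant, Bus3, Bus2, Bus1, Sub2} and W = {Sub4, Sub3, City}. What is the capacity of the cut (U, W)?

Edges leaving {Plant, Bus3, Bus2, Bus1, Sub2}: Plant→Sub4 (15), Bus2→Sub3 (15), Bus1→Sub3 (5), Sub2→City (12).
Cut capacity = 15 + 15 + 5 + 12 = 47.

47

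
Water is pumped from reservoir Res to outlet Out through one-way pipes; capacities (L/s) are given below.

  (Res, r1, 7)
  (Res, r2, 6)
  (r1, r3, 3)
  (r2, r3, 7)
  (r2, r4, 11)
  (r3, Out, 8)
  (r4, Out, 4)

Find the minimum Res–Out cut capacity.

Augment Res→r1→r3→Out: bottleneck 3, flow now 3.
Augment Res→r2→r3→Out: bottleneck 5, flow now 8.
Augment Res→r2→r4→Out: bottleneck 1, flow now 9.
No augmenting path remains; maximum flow = 9.
By max-flow min-cut, the minimum cut capacity equals the max flow.
In the residual graph, reachable from Res: {Res, r1}.
Min-cut edges: Res→r2 (6), r1→r3 (3); capacity 6 + 3 = 9.

9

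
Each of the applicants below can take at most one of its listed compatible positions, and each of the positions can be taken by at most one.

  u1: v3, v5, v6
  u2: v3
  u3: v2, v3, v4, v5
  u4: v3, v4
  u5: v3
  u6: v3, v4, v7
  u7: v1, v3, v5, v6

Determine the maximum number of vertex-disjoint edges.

6

Unit-capacity flow: source→left, listed edges, right→sink; max matching = max flow.
Augmenting path u1→v3 (+1); matched 1.
Augmenting path u3→v2 (+1); matched 2.
Augmenting path u4→v4 (+1); matched 3.
Augmenting path u6→v7 (+1); matched 4.
Augmenting path u7→v1 (+1); matched 5.
Augmenting path u2→v3→u1→v5 (+1); matched 6.
No augmenting path remains; maximum matching = 6.
König certificate: {u1, u3, u4, u6, u7, v3} is a vertex cover of size 6 (every listed pair touches it), so no matching can be larger.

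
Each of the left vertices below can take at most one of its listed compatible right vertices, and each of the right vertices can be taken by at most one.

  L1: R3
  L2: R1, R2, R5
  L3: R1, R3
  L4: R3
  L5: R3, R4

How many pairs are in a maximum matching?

Unit-capacity flow: source→left, listed edges, right→sink; max matching = max flow.
Augmenting path L1→R3 (+1); matched 1.
Augmenting path L2→R1 (+1); matched 2.
Augmenting path L5→R4 (+1); matched 3.
Augmenting path L3→R1→L2→R2 (+1); matched 4.
No augmenting path remains; maximum matching = 4.
König certificate: {L2, L3, L5, R3} is a vertex cover of size 4 (every listed pair touches it), so no matching can be larger.

4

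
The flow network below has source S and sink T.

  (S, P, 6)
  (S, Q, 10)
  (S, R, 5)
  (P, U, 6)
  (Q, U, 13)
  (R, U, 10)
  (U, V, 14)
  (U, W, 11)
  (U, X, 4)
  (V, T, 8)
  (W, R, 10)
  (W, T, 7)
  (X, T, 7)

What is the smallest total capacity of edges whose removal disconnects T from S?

19

Augment S→P→U→V→T: bottleneck 6, flow now 6.
Augment S→Q→U→V→T: bottleneck 2, flow now 8.
Augment S→Q→U→W→T: bottleneck 7, flow now 15.
Augment S→Q→U→X→T: bottleneck 1, flow now 16.
Augment S→R→U→X→T: bottleneck 3, flow now 19.
No augmenting path remains; maximum flow = 19.
By max-flow min-cut, the minimum cut capacity equals the max flow.
In the residual graph, reachable from S: {S, P, Q, R, U, V, W}.
Min-cut edges: U→X (4), V→T (8), W→T (7); capacity 4 + 8 + 7 = 19.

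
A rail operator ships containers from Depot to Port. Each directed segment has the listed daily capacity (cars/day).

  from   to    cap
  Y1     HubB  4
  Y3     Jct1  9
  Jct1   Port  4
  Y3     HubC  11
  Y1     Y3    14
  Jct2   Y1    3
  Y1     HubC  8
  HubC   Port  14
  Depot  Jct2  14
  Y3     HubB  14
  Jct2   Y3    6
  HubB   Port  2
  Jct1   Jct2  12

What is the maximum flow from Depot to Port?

Augment Depot→Jct2→Y1→HubB→Port: bottleneck 2, flow now 2.
Augment Depot→Jct2→Y1→HubC→Port: bottleneck 1, flow now 3.
Augment Depot→Jct2→Y3→Jct1→Port: bottleneck 4, flow now 7.
Augment Depot→Jct2→Y3→HubC→Port: bottleneck 2, flow now 9.
No augmenting path remains; maximum flow = 9.
In the residual graph, reachable from Depot: {Depot, Jct2}.
Min-cut edges: Jct2→Y1 (3), Jct2→Y3 (6); capacity 3 + 6 = 9.
This cut is saturated, so no flow can exceed 9.

9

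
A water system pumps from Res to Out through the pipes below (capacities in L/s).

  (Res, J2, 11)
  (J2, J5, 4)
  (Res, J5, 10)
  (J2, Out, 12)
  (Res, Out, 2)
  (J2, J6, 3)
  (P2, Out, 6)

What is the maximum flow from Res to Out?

Augment Res→Out: bottleneck 2, flow now 2.
Augment Res→J2→Out: bottleneck 11, flow now 13.
No augmenting path remains; maximum flow = 13.
In the residual graph, reachable from Res: {Res, J5}.
Min-cut edges: Res→J2 (11), Res→Out (2); capacity 11 + 2 = 13.
This cut is saturated, so no flow can exceed 13.

13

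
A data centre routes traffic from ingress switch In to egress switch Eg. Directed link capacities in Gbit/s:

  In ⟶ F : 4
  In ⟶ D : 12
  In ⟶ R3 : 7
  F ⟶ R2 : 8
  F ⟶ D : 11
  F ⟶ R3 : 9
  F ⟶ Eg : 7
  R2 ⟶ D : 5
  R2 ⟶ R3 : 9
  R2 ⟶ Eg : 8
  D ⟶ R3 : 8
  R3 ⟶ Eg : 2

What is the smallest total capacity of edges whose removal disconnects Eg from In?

6

Augment In→F→Eg: bottleneck 4, flow now 4.
Augment In→R3→Eg: bottleneck 2, flow now 6.
No augmenting path remains; maximum flow = 6.
By max-flow min-cut, the minimum cut capacity equals the max flow.
In the residual graph, reachable from In: {In, D, R3}.
Min-cut edges: In→F (4), R3→Eg (2); capacity 4 + 2 = 6.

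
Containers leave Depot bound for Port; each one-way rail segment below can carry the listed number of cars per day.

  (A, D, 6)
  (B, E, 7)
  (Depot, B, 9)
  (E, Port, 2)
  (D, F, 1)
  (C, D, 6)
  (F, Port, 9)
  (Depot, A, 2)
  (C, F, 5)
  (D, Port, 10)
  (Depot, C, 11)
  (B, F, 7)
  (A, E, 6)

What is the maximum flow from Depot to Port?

19

Augment Depot→A→D→Port: bottleneck 2, flow now 2.
Augment Depot→B→E→Port: bottleneck 2, flow now 4.
Augment Depot→B→F→Port: bottleneck 7, flow now 11.
Augment Depot→C→D→Port: bottleneck 6, flow now 17.
Augment Depot→C→F→Port: bottleneck 2, flow now 19.
No augmenting path remains; maximum flow = 19.
In the residual graph, reachable from Depot: {Depot, B, C, E, F}.
Min-cut edges: Depot→A (2), C→D (6), E→Port (2), F→Port (9); capacity 2 + 6 + 2 + 9 = 19.
This cut is saturated, so no flow can exceed 19.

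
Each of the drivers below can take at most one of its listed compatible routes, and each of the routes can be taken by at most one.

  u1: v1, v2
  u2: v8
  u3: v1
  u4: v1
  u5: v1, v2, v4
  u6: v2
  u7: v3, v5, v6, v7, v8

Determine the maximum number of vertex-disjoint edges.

Unit-capacity flow: source→left, listed edges, right→sink; max matching = max flow.
Augmenting path u1→v1 (+1); matched 1.
Augmenting path u2→v8 (+1); matched 2.
Augmenting path u5→v2 (+1); matched 3.
Augmenting path u7→v3 (+1); matched 4.
Augmenting path u6→v2→u5→v4 (+1); matched 5.
No augmenting path remains; maximum matching = 5.
König certificate: {u2, u5, u7, v1, v2} is a vertex cover of size 5 (every listed pair touches it), so no matching can be larger.

5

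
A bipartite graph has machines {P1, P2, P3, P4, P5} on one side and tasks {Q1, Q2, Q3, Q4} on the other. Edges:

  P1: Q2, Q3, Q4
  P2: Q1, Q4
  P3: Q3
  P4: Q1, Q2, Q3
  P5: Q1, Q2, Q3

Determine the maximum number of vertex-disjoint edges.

Unit-capacity flow: source→left, listed edges, right→sink; max matching = max flow.
Augmenting path P1→Q2 (+1); matched 1.
Augmenting path P2→Q1 (+1); matched 2.
Augmenting path P3→Q3 (+1); matched 3.
Augmenting path P4→Q1→P2→Q4 (+1); matched 4.
No augmenting path remains; maximum matching = 4.
König certificate: {Q1, Q2, Q3, Q4} is a vertex cover of size 4 (every listed pair touches it), so no matching can be larger.

4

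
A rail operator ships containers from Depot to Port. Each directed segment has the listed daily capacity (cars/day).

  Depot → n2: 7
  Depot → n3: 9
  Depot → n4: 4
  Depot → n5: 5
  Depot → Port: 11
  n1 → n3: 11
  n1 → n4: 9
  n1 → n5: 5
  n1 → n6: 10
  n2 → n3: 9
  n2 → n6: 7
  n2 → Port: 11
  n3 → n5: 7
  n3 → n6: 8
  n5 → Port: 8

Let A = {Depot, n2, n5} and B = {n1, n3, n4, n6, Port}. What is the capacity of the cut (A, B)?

59

Edges leaving {Depot, n2, n5}: Depot→n3 (9), Depot→n4 (4), Depot→Port (11), n2→n3 (9), n2→n6 (7), n2→Port (11), n5→Port (8).
Cut capacity = 9 + 4 + 11 + 9 + 7 + 11 + 8 = 59.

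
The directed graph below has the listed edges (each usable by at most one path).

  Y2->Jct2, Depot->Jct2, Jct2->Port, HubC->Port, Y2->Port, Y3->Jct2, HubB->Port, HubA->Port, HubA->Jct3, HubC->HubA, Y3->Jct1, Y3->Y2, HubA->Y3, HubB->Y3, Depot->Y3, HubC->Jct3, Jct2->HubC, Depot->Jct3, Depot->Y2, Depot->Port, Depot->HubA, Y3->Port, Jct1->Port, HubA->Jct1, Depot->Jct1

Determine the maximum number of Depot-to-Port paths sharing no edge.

Assign every edge capacity 1; by Menger, the answer equals the max flow.
Path Depot→Port (+1); total 1.
Path Depot→HubA→Port (+1); total 2.
Path Depot→Y3→Port (+1); total 3.
Path Depot→Jct1→Port (+1); total 4.
Path Depot→Jct2→Port (+1); total 5.
Path Depot→Y2→Port (+1); total 6.
No residual Depot→Port path; max flow = 6.
Certifying cut of size 6: {Depot→HubA, Depot→Jct1, Depot→Jct2, Depot→Port, Depot→Y2, Depot→Y3}.

6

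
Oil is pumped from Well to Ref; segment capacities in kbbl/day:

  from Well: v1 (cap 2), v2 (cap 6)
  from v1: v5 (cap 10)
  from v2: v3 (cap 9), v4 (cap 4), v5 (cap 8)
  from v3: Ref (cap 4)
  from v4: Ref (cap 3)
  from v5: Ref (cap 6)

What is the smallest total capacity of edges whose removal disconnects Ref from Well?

Augment Well→v1→v5→Ref: bottleneck 2, flow now 2.
Augment Well→v2→v3→Ref: bottleneck 4, flow now 6.
Augment Well→v2→v4→Ref: bottleneck 2, flow now 8.
No augmenting path remains; maximum flow = 8.
By max-flow min-cut, the minimum cut capacity equals the max flow.
In the residual graph, reachable from Well: {Well}.
Min-cut edges: Well→v1 (2), Well→v2 (6); capacity 2 + 6 = 8.

8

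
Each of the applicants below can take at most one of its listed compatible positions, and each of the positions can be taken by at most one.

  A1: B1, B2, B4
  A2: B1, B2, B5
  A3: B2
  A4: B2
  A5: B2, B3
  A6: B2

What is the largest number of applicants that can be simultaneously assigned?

Unit-capacity flow: source→left, listed edges, right→sink; max matching = max flow.
Augmenting path A1→B1 (+1); matched 1.
Augmenting path A2→B2 (+1); matched 2.
Augmenting path A5→B3 (+1); matched 3.
Augmenting path A3→B2→A2→B5 (+1); matched 4.
No augmenting path remains; maximum matching = 4.
König certificate: {A1, A2, A5, B2} is a vertex cover of size 4 (every listed pair touches it), so no matching can be larger.

4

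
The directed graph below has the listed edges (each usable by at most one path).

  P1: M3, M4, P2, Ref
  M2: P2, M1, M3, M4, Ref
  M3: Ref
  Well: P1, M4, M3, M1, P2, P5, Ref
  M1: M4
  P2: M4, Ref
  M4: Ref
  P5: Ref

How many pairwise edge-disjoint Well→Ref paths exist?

Assign every edge capacity 1; by Menger, the answer equals the max flow.
Path Well→Ref (+1); total 1.
Path Well→P1→Ref (+1); total 2.
Path Well→M3→Ref (+1); total 3.
Path Well→P2→Ref (+1); total 4.
Path Well→P5→Ref (+1); total 5.
Path Well→M4→Ref (+1); total 6.
No residual Well→Ref path; max flow = 6.
Certifying cut of size 6: {M4→Ref, Well→M3, Well→P1, Well→P2, Well→P5, Well→Ref}.

6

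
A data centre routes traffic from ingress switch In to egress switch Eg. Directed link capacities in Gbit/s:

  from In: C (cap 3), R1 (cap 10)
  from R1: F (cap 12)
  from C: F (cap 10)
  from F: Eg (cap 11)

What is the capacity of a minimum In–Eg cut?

Augment In→R1→F→Eg: bottleneck 10, flow now 10.
Augment In→C→F→Eg: bottleneck 1, flow now 11.
No augmenting path remains; maximum flow = 11.
By max-flow min-cut, the minimum cut capacity equals the max flow.
In the residual graph, reachable from In: {In, R1, C, F}.
Min-cut edges: F→Eg (11); capacity 11 = 11.

11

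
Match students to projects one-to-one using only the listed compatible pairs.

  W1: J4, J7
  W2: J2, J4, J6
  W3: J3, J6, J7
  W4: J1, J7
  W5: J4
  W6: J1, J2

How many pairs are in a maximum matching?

6

Unit-capacity flow: source→left, listed edges, right→sink; max matching = max flow.
Augmenting path W1→J4 (+1); matched 1.
Augmenting path W2→J2 (+1); matched 2.
Augmenting path W3→J3 (+1); matched 3.
Augmenting path W4→J1 (+1); matched 4.
Augmenting path W5→J4→W1→J7 (+1); matched 5.
Augmenting path W6→J2→W2→J6 (+1); matched 6.
No augmenting path remains; maximum matching = 6.
König certificate: {W1, W2, W3, W4, W5, W6} is a vertex cover of size 6 (every listed pair touches it), so no matching can be larger.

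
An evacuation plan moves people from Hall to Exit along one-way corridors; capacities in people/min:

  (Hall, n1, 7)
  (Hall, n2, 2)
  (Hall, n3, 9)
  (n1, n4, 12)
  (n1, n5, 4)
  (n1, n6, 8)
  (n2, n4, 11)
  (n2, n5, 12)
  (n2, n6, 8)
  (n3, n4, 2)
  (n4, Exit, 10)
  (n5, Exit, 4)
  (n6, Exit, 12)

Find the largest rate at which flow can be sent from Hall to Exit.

11

Augment Hall→n1→n4→Exit: bottleneck 7, flow now 7.
Augment Hall→n2→n4→Exit: bottleneck 2, flow now 9.
Augment Hall→n3→n4→Exit: bottleneck 1, flow now 10.
Augment Hall→n3→n4→n1→n5→Exit: bottleneck 1, flow now 11. (uses reverse residual edge)
No augmenting path remains; maximum flow = 11.
In the residual graph, reachable from Hall: {Hall, n3}.
Min-cut edges: Hall→n1 (7), Hall→n2 (2), n3→n4 (2); capacity 7 + 2 + 2 = 11.
This cut is saturated, so no flow can exceed 11.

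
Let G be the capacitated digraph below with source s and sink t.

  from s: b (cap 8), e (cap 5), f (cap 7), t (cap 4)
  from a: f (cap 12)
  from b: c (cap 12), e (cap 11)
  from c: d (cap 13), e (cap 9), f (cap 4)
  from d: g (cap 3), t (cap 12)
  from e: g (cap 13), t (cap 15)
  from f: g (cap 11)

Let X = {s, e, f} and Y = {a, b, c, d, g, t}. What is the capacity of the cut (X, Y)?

Edges leaving {s, e, f}: s→b (8), s→t (4), e→g (13), e→t (15), f→g (11).
Cut capacity = 8 + 4 + 13 + 15 + 11 = 51.

51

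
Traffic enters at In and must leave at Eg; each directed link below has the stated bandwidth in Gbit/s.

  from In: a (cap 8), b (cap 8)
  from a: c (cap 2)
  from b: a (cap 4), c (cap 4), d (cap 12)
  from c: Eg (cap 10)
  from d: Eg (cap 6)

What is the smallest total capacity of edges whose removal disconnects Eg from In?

Augment In→a→c→Eg: bottleneck 2, flow now 2.
Augment In→b→c→Eg: bottleneck 4, flow now 6.
Augment In→b→d→Eg: bottleneck 4, flow now 10.
No augmenting path remains; maximum flow = 10.
By max-flow min-cut, the minimum cut capacity equals the max flow.
In the residual graph, reachable from In: {In, a}.
Min-cut edges: In→b (8), a→c (2); capacity 8 + 2 = 10.

10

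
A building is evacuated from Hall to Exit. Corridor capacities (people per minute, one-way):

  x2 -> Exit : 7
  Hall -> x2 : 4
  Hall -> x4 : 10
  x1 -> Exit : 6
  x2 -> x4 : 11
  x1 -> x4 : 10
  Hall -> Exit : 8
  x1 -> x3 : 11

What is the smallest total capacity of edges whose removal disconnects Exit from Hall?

Augment Hall→Exit: bottleneck 8, flow now 8.
Augment Hall→x2→Exit: bottleneck 4, flow now 12.
No augmenting path remains; maximum flow = 12.
By max-flow min-cut, the minimum cut capacity equals the max flow.
In the residual graph, reachable from Hall: {Hall, x4}.
Min-cut edges: Hall→x2 (4), Hall→Exit (8); capacity 4 + 8 = 12.

12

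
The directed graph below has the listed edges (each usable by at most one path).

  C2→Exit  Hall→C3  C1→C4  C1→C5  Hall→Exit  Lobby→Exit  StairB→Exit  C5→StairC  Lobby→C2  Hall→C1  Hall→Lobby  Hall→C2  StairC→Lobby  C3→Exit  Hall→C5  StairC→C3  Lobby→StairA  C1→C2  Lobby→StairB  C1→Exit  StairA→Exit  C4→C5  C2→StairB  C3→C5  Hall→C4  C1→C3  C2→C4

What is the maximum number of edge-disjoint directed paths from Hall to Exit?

6

Assign every edge capacity 1; by Menger, the answer equals the max flow.
Path Hall→Exit (+1); total 1.
Path Hall→C1→Exit (+1); total 2.
Path Hall→Lobby→Exit (+1); total 3.
Path Hall→C3→Exit (+1); total 4.
Path Hall→C2→Exit (+1); total 5.
Path Hall→C5→StairC→Lobby→StairA→Exit (+1); total 6.
No residual Hall→Exit path; max flow = 6.
Certifying cut of size 6: {C5→StairC, Hall→C1, Hall→C2, Hall→C3, Hall→Exit, Hall→Lobby}.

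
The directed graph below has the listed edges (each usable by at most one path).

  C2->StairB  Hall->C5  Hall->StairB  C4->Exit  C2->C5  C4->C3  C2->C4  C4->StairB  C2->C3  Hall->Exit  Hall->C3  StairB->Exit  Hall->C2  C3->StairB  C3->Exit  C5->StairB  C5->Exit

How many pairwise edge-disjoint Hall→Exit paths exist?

Assign every edge capacity 1; by Menger, the answer equals the max flow.
Path Hall→Exit (+1); total 1.
Path Hall→C5→Exit (+1); total 2.
Path Hall→C3→Exit (+1); total 3.
Path Hall→StairB→Exit (+1); total 4.
Path Hall→C2→C4→Exit (+1); total 5.
No residual Hall→Exit path; max flow = 5.
Certifying cut of size 5: {Hall→C2, Hall→C3, Hall→C5, Hall→Exit, Hall→StairB}.

5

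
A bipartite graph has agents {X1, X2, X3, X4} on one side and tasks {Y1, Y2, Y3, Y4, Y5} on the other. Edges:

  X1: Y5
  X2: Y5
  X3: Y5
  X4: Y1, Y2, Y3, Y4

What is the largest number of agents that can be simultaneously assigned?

Unit-capacity flow: source→left, listed edges, right→sink; max matching = max flow.
Augmenting path X1→Y5 (+1); matched 1.
Augmenting path X4→Y1 (+1); matched 2.
No augmenting path remains; maximum matching = 2.
König certificate: {X4, Y5} is a vertex cover of size 2 (every listed pair touches it), so no matching can be larger.

2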